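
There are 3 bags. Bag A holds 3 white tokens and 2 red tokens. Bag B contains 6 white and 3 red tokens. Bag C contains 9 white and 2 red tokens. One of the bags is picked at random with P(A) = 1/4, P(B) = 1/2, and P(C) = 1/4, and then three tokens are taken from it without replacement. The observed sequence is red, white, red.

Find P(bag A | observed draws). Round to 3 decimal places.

Under each hypothesis, the probability of the observed sequence is: P(data | bag A) = (2/5)(3/4)(1/3) = 0.1; P(data | bag B) = (3/9)(6/8)(2/7) = 0.071429; P(data | bag C) = (2/11)(9/10)(1/9) = 0.018182.
The prior-weighted likelihoods are 1/4 · 0.1 = 0.025, 1/2 · 0.071429 = 0.035714, 1/4 · 0.018182 = 0.0045455; with total 0.06526.
By Bayes' rule, P(bag A | data) = (0.025) / (0.06526) = 0.38308.

0.383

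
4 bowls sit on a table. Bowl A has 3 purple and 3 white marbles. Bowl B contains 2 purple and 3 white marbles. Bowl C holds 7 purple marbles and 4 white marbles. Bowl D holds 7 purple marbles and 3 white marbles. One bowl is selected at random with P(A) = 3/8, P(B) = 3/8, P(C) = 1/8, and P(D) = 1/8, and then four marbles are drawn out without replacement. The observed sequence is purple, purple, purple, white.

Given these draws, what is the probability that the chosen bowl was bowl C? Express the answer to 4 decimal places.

0.2783

Compute the likelihood of the observed sequence for each case: P(data | bowl A) = (3/6)(2/5)(1/4)(3/3) = 0.05; P(data | bowl B) = (2/5)(1/4)(0/3) = 0; P(data | bowl C) = (7/11)(6/10)(5/9)(4/8) = 0.10606; P(data | bowl D) = (7/10)(6/9)(5/8)(3/7) = 0.125.
Multiplying each by its prior: 3/8 · 0.05 = 0.01875, 3/8 · 0 = 0, 1/8 · 0.10606 = 0.013258, 1/8 · 0.125 = 0.015625; summing to 0.047633.
By Bayes' rule, P(bowl C | data) = (0.013258) / (0.047633) = 0.27833.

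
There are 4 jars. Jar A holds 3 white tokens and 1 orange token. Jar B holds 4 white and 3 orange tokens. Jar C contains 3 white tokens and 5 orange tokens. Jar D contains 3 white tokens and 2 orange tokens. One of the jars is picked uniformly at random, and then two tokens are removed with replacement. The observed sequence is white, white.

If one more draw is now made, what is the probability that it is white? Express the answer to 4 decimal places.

0.6312

The likelihood of the observed sequence under each hypothesis: P(data | jar A) = (3/4)(3/4) = 0.5625; P(data | jar B) = (4/7)(4/7) = 0.32653; P(data | jar C) = (3/8)(3/8) = 0.14062; P(data | jar D) = (3/5)(3/5) = 0.36.
The prior-weighted likelihoods are 1/4 · 0.5625 = 0.14062, 1/4 · 0.32653 = 0.081633, 1/4 · 0.14062 = 0.035156, 1/4 · 0.36 = 0.09; summing to 0.34741.
Dividing through by the total gives posterior P(jar A | data) = 0.40478, P(jar B | data) = 0.23497, P(jar C | data) = 0.10119, P(jar D | data) = 0.25906.
Averaging over the posterior, P(white next | data) = (3/4)(0.40478) + (4/7)(0.23497) + (3/8)(0.10119) + (3/5)(0.25906) = 0.63123.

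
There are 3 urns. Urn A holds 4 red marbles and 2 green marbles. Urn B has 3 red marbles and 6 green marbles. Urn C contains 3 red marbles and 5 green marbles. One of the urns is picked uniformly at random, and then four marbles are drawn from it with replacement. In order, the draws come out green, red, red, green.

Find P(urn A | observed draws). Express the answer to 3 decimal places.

Compute the likelihood of the observed sequence for each case: P(data | urn A) = (2/6)(4/6)(4/6)(2/6) = 0.049383; P(data | urn B) = (6/9)(3/9)(3/9)(6/9) = 0.049383; P(data | urn C) = (5/8)(3/8)(3/8)(5/8) = 0.054932.
Multiplying each by its prior: 1/3 · 0.049383 = 0.016461, 1/3 · 0.049383 = 0.016461, 1/3 · 0.054932 = 0.018311; with total 0.051232.
So P(urn A | data) = (0.016461) / (0.051232) = 0.3213.

0.321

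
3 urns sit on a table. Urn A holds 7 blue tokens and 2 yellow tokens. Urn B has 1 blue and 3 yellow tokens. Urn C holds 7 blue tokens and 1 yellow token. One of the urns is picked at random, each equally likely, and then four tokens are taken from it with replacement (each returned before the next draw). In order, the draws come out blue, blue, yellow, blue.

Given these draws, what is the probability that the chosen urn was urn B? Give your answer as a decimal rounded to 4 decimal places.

Compute the likelihood of the observed sequence for each case: P(data | urn A) = (7/9)(7/9)(2/9)(7/9) = 0.10456; P(data | urn B) = (1/4)(1/4)(3/4)(1/4) = 0.011719; P(data | urn C) = (7/8)(7/8)(1/8)(7/8) = 0.08374.
Weighting by the prior gives 1/3 · 0.10456 = 0.034852, 1/3 · 0.011719 = 0.0039062, 1/3 · 0.08374 = 0.027913; summing to 0.066672.
By Bayes' rule, P(urn B | data) = (0.0039062) / (0.066672) = 0.058589.

0.0586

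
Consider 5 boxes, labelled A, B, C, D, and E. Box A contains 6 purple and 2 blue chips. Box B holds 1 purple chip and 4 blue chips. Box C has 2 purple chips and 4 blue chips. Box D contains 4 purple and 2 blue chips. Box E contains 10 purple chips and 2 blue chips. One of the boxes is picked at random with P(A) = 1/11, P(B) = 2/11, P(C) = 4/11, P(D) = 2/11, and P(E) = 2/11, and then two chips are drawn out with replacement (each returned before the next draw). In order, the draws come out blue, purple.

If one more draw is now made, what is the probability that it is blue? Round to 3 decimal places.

Compute the likelihood of the observed sequence for each case: P(data | box A) = (2/8)(6/8) = 0.1875; P(data | box B) = (4/5)(1/5) = 0.16; P(data | box C) = (4/6)(2/6) = 0.22222; P(data | box D) = (2/6)(4/6) = 0.22222; P(data | box E) = (2/12)(10/12) = 0.13889.
Weighting by the prior gives 1/11 · 0.1875 = 0.017045, 2/11 · 0.16 = 0.029091, 4/11 · 0.22222 = 0.080808, 2/11 · 0.22222 = 0.040404, 2/11 · 0.13889 = 0.025253; with total 0.1926.
The posterior is then P(box A | data) = 0.088501, P(box B | data) = 0.15104, P(box C | data) = 0.41956, P(box D | data) = 0.20978, P(box E | data) = 0.13111.
So P(blue next | data) = Σ P(blue next | H) P(H | data) = (1/4)(0.088501) + (4/5)(0.15104) + (2/3)(0.41956) + (1/3)(0.20978) + (1/6)(0.13111) = 0.51445.

0.514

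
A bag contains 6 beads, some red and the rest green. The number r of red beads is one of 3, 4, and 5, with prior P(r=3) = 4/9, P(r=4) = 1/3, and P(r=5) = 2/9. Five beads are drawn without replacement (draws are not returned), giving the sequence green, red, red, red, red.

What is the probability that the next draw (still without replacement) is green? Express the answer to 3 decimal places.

0.375

For each hypothesis, P(data | H) works out to: P(data | r = 3) = (3/6)(3/5)(2/4)(1/3)(0/2) = 0; P(data | r = 4) = (2/6)(4/5)(3/4)(2/3)(1/2) = 1/15; P(data | r = 5) = (1/6)(5/5)(4/4)(3/3)(2/2) = 1/6.
Weighting by the prior gives 4/9 · 0 = 0, 1/3 · 1/15 = 1/45, 2/9 · 1/6 = 1/27; these sum to 8/135.
Normalising, the posterior is P(r = 3 | data) = 0, P(r = 4 | data) = 3/8, P(r = 5 | data) = 5/8.
Averaging over the posterior, P(green next | data) = (1)(3/8) + (0)(5/8) = 3/8.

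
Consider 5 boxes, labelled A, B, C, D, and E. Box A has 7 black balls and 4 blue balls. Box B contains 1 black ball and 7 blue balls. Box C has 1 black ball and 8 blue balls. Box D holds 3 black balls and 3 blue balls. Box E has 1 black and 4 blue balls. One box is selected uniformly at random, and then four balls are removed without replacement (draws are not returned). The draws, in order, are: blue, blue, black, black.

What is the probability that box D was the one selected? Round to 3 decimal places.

0.611

Under each hypothesis, the probability of the observed sequence is: P(data | box A) = (4/11)(3/10)(7/9)(6/8) = 7/110; P(data | box B) = (7/8)(6/7)(1/6)(0/5) = 0; P(data | box C) = (8/9)(7/8)(1/7)(0/6) = 0; P(data | box D) = (3/6)(2/5)(3/4)(2/3) = 1/10; P(data | box E) = (4/5)(3/4)(1/3)(0/2) = 0.
Weighting by the prior gives 1/5 · 7/110 = 7/550, 1/5 · 0 = 0, 1/5 · 0 = 0, 1/5 · 1/10 = 1/50, 1/5 · 0 = 0; with total 9/275.
So P(box D | data) = (1/50) / (9/275) = 11/18.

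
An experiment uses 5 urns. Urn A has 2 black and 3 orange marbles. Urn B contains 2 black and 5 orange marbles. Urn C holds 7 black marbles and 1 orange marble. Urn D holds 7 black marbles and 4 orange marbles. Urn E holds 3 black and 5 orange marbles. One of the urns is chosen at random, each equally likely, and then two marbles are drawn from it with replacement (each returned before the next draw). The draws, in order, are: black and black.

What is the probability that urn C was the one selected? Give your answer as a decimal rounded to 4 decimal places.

Compute the likelihood of the observed sequence for each case: P(data | urn A) = (2/5)(2/5) = 0.16; P(data | urn B) = (2/7)(2/7) = 0.081633; P(data | urn C) = (7/8)(7/8) = 0.76562; P(data | urn D) = (7/11)(7/11) = 0.40496; P(data | urn E) = (3/8)(3/8) = 0.14062.
Weighting by the prior gives 1/5 · 0.16 = 0.032, 1/5 · 0.081633 = 0.016327, 1/5 · 0.76562 = 0.15313, 1/5 · 0.40496 = 0.080992, 1/5 · 0.14062 = 0.028125; these sum to 0.31057.
Therefore the posterior P(urn C | data) = (0.15313) / (0.31057) = 0.49305.

0.4930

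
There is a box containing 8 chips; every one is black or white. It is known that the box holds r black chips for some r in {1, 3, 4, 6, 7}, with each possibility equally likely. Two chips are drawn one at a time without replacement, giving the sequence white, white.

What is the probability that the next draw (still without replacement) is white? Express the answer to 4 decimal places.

The likelihood of the observed sequence under each hypothesis: P(data | r = 1) = (7/8)(6/7) = 3/4; P(data | r = 3) = (5/8)(4/7) = 5/14; P(data | r = 4) = (4/8)(3/7) = 3/14; P(data | r = 6) = (2/8)(1/7) = 1/28; P(data | r = 7) = (1/8)(0/7) = 0.
Weighting by the prior gives 1/5 · 3/4 = 3/20, 1/5 · 5/14 = 1/14, 1/5 · 3/14 = 3/70, 1/5 · 1/28 = 1/140, 1/5 · 0 = 0; these sum to 19/70.
Dividing through by the total gives posterior P(r = 1 | data) = 21/38, P(r = 3 | data) = 5/19, P(r = 4 | data) = 3/19, P(r = 6 | data) = 1/38, P(r = 7 | data) = 0.
So P(white next | data) = Σ P(white next | H) P(H | data) = (5/6)(21/38) + (1/2)(5/19) + (1/3)(3/19) + (0)(1/38) = 49/76.

0.6447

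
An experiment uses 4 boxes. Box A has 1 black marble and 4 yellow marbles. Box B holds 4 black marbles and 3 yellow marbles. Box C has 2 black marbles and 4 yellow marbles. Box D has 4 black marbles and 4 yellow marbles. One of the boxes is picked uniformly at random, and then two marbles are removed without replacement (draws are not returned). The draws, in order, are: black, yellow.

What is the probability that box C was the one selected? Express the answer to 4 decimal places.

0.2569

Under each hypothesis, the probability of the observed sequence is: P(data | box A) = (1/5)(4/4) = 1/5; P(data | box B) = (4/7)(3/6) = 2/7; P(data | box C) = (2/6)(4/5) = 4/15; P(data | box D) = (4/8)(4/7) = 2/7.
The prior-weighted likelihoods are 1/4 · 1/5 = 1/20, 1/4 · 2/7 = 1/14, 1/4 · 4/15 = 1/15, 1/4 · 2/7 = 1/14; with total 109/420.
Hence P(box C | data) = (1/15) / (109/420) = 28/109.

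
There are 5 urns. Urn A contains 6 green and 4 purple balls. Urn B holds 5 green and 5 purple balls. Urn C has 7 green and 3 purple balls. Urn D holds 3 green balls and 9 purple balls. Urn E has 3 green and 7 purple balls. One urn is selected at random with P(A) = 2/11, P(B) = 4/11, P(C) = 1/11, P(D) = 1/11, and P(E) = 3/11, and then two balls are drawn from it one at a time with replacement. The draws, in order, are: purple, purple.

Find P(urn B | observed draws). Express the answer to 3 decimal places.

0.290

For each hypothesis, P(data | H) works out to: P(data | urn A) = (4/10)(4/10) = 0.16; P(data | urn B) = (5/10)(5/10) = 0.25; P(data | urn C) = (3/10)(3/10) = 0.09; P(data | urn D) = (9/12)(9/12) = 0.5625; P(data | urn E) = (7/10)(7/10) = 0.49.
The prior-weighted likelihoods are 2/11 · 0.16 = 0.029091, 4/11 · 0.25 = 0.090909, 1/11 · 0.09 = 0.0081818, 1/11 · 0.5625 = 0.051136, 3/11 · 0.49 = 0.13364; with total 0.31295.
By Bayes' rule, P(urn B | data) = (0.090909) / (0.31295) = 0.29049.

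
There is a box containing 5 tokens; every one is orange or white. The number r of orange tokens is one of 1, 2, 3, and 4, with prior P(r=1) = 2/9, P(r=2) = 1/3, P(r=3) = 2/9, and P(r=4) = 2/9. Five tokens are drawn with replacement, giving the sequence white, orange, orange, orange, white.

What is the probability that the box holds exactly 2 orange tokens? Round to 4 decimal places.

For each hypothesis, P(data | H) works out to: P(data | r = 1) = (4/5)(1/5)(1/5)(1/5)(4/5) = 0.00512; P(data | r = 2) = (3/5)(2/5)(2/5)(2/5)(3/5) = 0.02304; P(data | r = 3) = (2/5)(3/5)(3/5)(3/5)(2/5) = 0.03456; P(data | r = 4) = (1/5)(4/5)(4/5)(4/5)(1/5) = 0.02048.
Multiplying each by its prior: 2/9 · 0.00512 = 0.0011378, 1/3 · 0.02304 = 0.00768, 2/9 · 0.03456 = 0.00768, 2/9 · 0.02048 = 0.0045511; these sum to 0.021049.
Therefore the posterior P(r = 2 | data) = (0.00768) / (0.021049) = 0.36486.

0.3649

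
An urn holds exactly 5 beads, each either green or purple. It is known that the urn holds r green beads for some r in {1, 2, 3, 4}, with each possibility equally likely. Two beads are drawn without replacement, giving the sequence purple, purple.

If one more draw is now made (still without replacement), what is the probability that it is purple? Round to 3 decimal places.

0.500

Under each hypothesis, the probability of the observed sequence is: P(data | r = 1) = (4/5)(3/4) = 3/5; P(data | r = 2) = (3/5)(2/4) = 3/10; P(data | r = 3) = (2/5)(1/4) = 1/10; P(data | r = 4) = (1/5)(0/4) = 0.
Weighting by the prior gives 1/4 · 3/5 = 3/20, 1/4 · 3/10 = 3/40, 1/4 · 1/10 = 1/40, 1/4 · 0 = 0; summing to 1/4.
The posterior is then P(r = 1 | data) = 3/5, P(r = 2 | data) = 3/10, P(r = 3 | data) = 1/10, P(r = 4 | data) = 0.
The predictive probability is P(purple next | data) = (2/3)(3/5) + (1/3)(3/10) + (0)(1/10) = 1/2.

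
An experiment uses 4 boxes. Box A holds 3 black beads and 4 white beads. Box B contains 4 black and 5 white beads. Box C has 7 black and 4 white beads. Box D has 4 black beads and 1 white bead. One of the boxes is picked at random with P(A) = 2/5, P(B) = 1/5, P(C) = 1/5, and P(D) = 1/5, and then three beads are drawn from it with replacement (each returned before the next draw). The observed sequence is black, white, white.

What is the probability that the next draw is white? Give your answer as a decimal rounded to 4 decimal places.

For each hypothesis, P(data | H) works out to: P(data | box A) = (3/7)(4/7)(4/7) = 0.13994; P(data | box B) = (4/9)(5/9)(5/9) = 0.13717; P(data | box C) = (7/11)(4/11)(4/11) = 0.084147; P(data | box D) = (4/5)(1/5)(1/5) = 0.032.
Multiplying each by its prior: 2/5 · 0.13994 = 0.055977, 1/5 · 0.13717 = 0.027435, 1/5 · 0.084147 = 0.016829, 1/5 · 0.032 = 0.0064; summing to 0.10664.
Dividing through by the total gives posterior P(box A | data) = 0.52491, P(box B | data) = 0.25726, P(box C | data) = 0.15781, P(box D | data) = 0.060014.
The predictive probability is P(white next | data) = (4/7)(0.52491) + (5/9)(0.25726) + (4/11)(0.15781) + (1/5)(0.060014) = 0.51226.

0.5123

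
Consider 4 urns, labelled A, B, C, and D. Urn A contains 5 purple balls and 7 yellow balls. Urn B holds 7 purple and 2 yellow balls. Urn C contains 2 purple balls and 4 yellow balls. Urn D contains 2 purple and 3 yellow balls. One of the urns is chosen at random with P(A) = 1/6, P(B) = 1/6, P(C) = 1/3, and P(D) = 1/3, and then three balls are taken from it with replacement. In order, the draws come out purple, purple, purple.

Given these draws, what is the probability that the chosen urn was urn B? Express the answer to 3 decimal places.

Under each hypothesis, the probability of the observed sequence is: P(data | urn A) = (5/12)(5/12)(5/12) = 0.072338; P(data | urn B) = (7/9)(7/9)(7/9) = 0.47051; P(data | urn C) = (2/6)(2/6)(2/6) = 0.037037; P(data | urn D) = (2/5)(2/5)(2/5) = 0.064.
Weighting by the prior gives 1/6 · 0.072338 = 0.012056, 1/6 · 0.47051 = 0.078418, 1/3 · 0.037037 = 0.012346, 1/3 · 0.064 = 0.021333; with total 0.12415.
By Bayes' rule, P(urn B | data) = (0.078418) / (0.12415) = 0.63162.

0.632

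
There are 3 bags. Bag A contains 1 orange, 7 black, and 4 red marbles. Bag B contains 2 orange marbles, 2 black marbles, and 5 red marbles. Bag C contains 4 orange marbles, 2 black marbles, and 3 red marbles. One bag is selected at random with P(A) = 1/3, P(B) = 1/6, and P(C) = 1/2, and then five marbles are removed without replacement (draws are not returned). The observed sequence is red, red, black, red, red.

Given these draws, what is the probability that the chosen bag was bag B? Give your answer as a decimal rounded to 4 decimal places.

Compute the likelihood of the observed sequence for each case: P(data | bag A) = (4/12)(3/11)(7/10)(2/9)(1/8) = 0.0017677; P(data | bag B) = (5/9)(4/8)(2/7)(3/6)(2/5) = 0.015873; P(data | bag C) = (3/9)(2/8)(2/7)(1/6)(0/5) = 0.
The prior-weighted likelihoods are 1/3 · 0.0017677 = 0.00058923, 1/6 · 0.015873 = 0.0026455, 1/2 · 0 = 0; these sum to 0.0032347.
So P(bag B | data) = (0.0026455) / (0.0032347) = 0.81784.

0.8178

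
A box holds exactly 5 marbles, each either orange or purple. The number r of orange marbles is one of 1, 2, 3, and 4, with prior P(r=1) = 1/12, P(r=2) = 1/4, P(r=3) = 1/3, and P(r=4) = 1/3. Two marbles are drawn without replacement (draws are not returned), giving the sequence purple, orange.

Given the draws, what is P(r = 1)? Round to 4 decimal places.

0.0645

Under each hypothesis, the probability of the observed sequence is: P(data | r = 1) = (4/5)(1/4) = 1/5; P(data | r = 2) = (3/5)(2/4) = 3/10; P(data | r = 3) = (2/5)(3/4) = 3/10; P(data | r = 4) = (1/5)(4/4) = 1/5.
Weighting by the prior gives 1/12 · 1/5 = 1/60, 1/4 · 3/10 = 3/40, 1/3 · 3/10 = 1/10, 1/3 · 1/5 = 1/15; these sum to 31/120.
By Bayes' rule, P(r = 1 | data) = (1/60) / (31/120) = 2/31.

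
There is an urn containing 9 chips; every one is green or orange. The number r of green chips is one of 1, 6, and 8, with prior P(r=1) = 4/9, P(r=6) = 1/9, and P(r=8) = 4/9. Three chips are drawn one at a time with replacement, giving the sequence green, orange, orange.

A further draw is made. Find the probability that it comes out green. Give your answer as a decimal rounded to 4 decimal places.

0.2716

Under each hypothesis, the probability of the observed sequence is: P(data | r = 1) = (1/9)(8/9)(8/9) = 0.087791; P(data | r = 6) = (6/9)(3/9)(3/9) = 0.074074; P(data | r = 8) = (8/9)(1/9)(1/9) = 0.010974.
Weighting by the prior gives 4/9 · 0.087791 = 0.039018, 1/9 · 0.074074 = 0.0082305, 4/9 · 0.010974 = 0.0048773; these sum to 0.052126.
Normalising, the posterior is P(r = 1 | data) = 0.74854, P(r = 6 | data) = 0.15789, P(r = 8 | data) = 0.093567.
The predictive probability is P(green next | data) = (1/9)(0.74854) + (2/3)(0.15789) + (8/9)(0.093567) = 0.2716.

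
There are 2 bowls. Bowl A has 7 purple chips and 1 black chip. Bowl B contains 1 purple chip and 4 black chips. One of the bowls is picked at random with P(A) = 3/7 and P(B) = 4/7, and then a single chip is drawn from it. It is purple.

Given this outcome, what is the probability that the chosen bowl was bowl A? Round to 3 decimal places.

Compute the likelihood of this draw for each case: P(data | bowl A) = (7/8) = 7/8; P(data | bowl B) = (1/5) = 1/5.
Weighting by the prior gives 3/7 · 7/8 = 3/8, 4/7 · 1/5 = 4/35; these sum to 137/280.
Therefore the posterior P(bowl A | data) = (3/8) / (137/280) = 105/137.

0.766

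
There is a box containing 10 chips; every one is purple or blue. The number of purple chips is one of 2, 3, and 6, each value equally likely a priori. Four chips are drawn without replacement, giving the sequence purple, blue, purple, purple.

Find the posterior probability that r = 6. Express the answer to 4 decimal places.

0.9195

Compute the likelihood of the observed sequence for each case: P(data | r = 2) = (2/10)(8/9)(1/8)(0/7) = 0; P(data | r = 3) = (3/10)(7/9)(2/8)(1/7) = 1/120; P(data | r = 6) = (6/10)(4/9)(5/8)(4/7) = 2/21.
The prior-weighted likelihoods are 1/3 · 0 = 0, 1/3 · 1/120 = 1/360, 1/3 · 2/21 = 2/63; summing to 29/840.
Therefore the posterior P(r = 6 | data) = (2/63) / (29/840) = 80/87.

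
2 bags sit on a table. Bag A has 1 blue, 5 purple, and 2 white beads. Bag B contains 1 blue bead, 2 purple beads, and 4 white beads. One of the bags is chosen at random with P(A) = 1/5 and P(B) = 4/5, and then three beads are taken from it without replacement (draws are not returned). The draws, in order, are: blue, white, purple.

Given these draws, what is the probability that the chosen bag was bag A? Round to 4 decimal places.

For each hypothesis, P(data | H) works out to: P(data | bag A) = (1/8)(2/7)(5/6) = 0.029762; P(data | bag B) = (1/7)(4/6)(2/5) = 0.038095.
Weighting by the prior gives 1/5 · 0.029762 = 0.0059524, 4/5 · 0.038095 = 0.030476; with total 0.036429.
By Bayes' rule, P(bag A | data) = (0.0059524) / (0.036429) = 0.1634.

0.1634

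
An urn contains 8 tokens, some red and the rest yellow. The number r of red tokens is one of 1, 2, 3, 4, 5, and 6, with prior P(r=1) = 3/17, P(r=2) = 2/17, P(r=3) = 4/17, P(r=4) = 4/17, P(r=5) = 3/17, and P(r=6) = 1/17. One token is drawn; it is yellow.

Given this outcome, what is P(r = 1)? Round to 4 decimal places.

Compute the likelihood of this draw for each case: P(data | r = 1) = (7/8) = 7/8; P(data | r = 2) = (6/8) = 3/4; P(data | r = 3) = (5/8) = 5/8; P(data | r = 4) = (4/8) = 1/2; P(data | r = 5) = (3/8) = 3/8; P(data | r = 6) = (2/8) = 1/4.
Weighting by the prior gives 3/17 · 7/8 = 21/136, 2/17 · 3/4 = 3/34, 4/17 · 5/8 = 5/34, 4/17 · 1/2 = 2/17, 3/17 · 3/8 = 9/136, 1/17 · 1/4 = 1/68; these sum to 10/17.
Therefore the posterior P(r = 1 | data) = (21/136) / (10/17) = 21/80.

0.2625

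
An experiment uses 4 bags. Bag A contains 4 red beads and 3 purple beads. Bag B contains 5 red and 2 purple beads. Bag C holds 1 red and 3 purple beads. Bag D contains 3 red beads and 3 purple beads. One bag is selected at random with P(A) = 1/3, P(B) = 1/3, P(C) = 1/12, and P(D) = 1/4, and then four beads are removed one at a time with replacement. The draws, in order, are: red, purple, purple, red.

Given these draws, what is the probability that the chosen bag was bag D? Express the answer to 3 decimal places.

0.298

For each hypothesis, P(data | H) works out to: P(data | bag A) = (4/7)(3/7)(3/7)(4/7) = 0.059975; P(data | bag B) = (5/7)(2/7)(2/7)(5/7) = 0.041649; P(data | bag C) = (1/4)(3/4)(3/4)(1/4) = 0.035156; P(data | bag D) = (3/6)(3/6)(3/6)(3/6) = 0.0625.
Weighting by the prior gives 1/3 · 0.059975 = 0.019992, 1/3 · 0.041649 = 0.013883, 1/12 · 0.035156 = 0.0029297, 1/4 · 0.0625 = 0.015625; these sum to 0.052429.
Hence P(bag D | data) = (0.015625) / (0.052429) = 0.29802.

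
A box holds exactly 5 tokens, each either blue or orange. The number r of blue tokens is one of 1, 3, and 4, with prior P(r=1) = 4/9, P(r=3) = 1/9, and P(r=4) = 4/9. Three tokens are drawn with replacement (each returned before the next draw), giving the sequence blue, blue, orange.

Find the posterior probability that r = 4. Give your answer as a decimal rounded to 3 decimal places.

0.653

Compute the likelihood of the observed sequence for each case: P(data | r = 1) = (1/5)(1/5)(4/5) = 0.032; P(data | r = 3) = (3/5)(3/5)(2/5) = 0.144; P(data | r = 4) = (4/5)(4/5)(1/5) = 0.128.
Multiplying each by its prior: 4/9 · 0.032 = 0.014222, 1/9 · 0.144 = 0.016, 4/9 · 0.128 = 0.056889; with total 0.087111.
Hence P(r = 4 | data) = (0.056889) / (0.087111) = 0.65306.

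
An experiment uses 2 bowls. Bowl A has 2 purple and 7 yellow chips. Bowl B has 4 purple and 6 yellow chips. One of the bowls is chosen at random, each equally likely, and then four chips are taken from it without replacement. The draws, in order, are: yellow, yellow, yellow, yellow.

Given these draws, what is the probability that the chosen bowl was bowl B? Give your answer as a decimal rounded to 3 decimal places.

0.205

Under each hypothesis, the probability of the observed sequence is: P(data | bowl A) = (7/9)(6/8)(5/7)(4/6) = 5/18; P(data | bowl B) = (6/10)(5/9)(4/8)(3/7) = 1/14.
Multiplying each by its prior: 1/2 · 5/18 = 5/36, 1/2 · 1/14 = 1/28; with total 11/63.
Hence P(bowl B | data) = (1/28) / (11/63) = 9/44.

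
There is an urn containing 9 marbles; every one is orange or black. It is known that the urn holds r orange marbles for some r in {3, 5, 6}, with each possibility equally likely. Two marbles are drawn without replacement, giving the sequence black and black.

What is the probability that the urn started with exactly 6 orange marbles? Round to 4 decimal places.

The likelihood of the observed sequence under each hypothesis: P(data | r = 3) = (6/9)(5/8) = 5/12; P(data | r = 5) = (4/9)(3/8) = 1/6; P(data | r = 6) = (3/9)(2/8) = 1/12.
The prior-weighted likelihoods are 1/3 · 5/12 = 5/36, 1/3 · 1/6 = 1/18, 1/3 · 1/12 = 1/36; these sum to 2/9.
So P(r = 6 | data) = (1/36) / (2/9) = 1/8.

0.1250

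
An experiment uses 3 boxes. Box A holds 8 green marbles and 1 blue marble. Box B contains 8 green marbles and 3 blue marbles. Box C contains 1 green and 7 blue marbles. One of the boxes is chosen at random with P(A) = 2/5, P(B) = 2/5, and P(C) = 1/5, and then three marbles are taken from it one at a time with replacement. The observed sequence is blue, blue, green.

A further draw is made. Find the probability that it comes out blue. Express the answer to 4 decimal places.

The likelihood of the observed sequence under each hypothesis: P(data | box A) = (1/9)(1/9)(8/9) = 0.010974; P(data | box B) = (3/11)(3/11)(8/11) = 0.054095; P(data | box C) = (7/8)(7/8)(1/8) = 0.095703.
Weighting by the prior gives 2/5 · 0.010974 = 0.0043896, 2/5 · 0.054095 = 0.021638, 1/5 · 0.095703 = 0.019141; summing to 0.045168.
Dividing through by the total gives posterior P(box A | data) = 0.097183, P(box B | data) = 0.47905, P(box C | data) = 0.42376.
The predictive probability is P(blue next | data) = (1/9)(0.097183) + (3/11)(0.47905) + (7/8)(0.42376) = 0.51224.

0.5122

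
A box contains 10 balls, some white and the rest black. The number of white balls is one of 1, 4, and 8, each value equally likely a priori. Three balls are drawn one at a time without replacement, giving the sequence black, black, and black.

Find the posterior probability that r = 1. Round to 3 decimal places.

Compute the likelihood of the observed sequence for each case: P(data | r = 1) = (9/10)(8/9)(7/8) = 7/10; P(data | r = 4) = (6/10)(5/9)(4/8) = 1/6; P(data | r = 8) = (2/10)(1/9)(0/8) = 0.
Weighting by the prior gives 1/3 · 7/10 = 7/30, 1/3 · 1/6 = 1/18, 1/3 · 0 = 0; with total 13/45.
By Bayes' rule, P(r = 1 | data) = (7/30) / (13/45) = 21/26.

0.808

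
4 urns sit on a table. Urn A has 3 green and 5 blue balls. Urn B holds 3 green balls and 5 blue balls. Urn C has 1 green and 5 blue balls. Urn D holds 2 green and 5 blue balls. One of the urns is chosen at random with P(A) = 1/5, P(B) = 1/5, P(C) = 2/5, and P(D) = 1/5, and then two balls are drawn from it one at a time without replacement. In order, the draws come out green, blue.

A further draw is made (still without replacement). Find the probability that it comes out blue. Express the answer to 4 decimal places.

Compute the likelihood of the observed sequence for each case: P(data | urn A) = (3/8)(5/7) = 15/56; P(data | urn B) = (3/8)(5/7) = 15/56; P(data | urn C) = (1/6)(5/5) = 1/6; P(data | urn D) = (2/7)(5/6) = 5/21.
The prior-weighted likelihoods are 1/5 · 15/56 = 3/56, 1/5 · 15/56 = 3/56, 2/5 · 1/6 = 1/15, 1/5 · 5/21 = 1/21; summing to 31/140.
Dividing through by the total gives posterior P(urn A | data) = 15/62, P(urn B | data) = 15/62, P(urn C | data) = 28/93, P(urn D | data) = 20/93.
Averaging over the posterior, P(blue next | data) = (2/3)(15/62) + (2/3)(15/62) + (1)(28/93) + (4/5)(20/93) = 74/93.

0.7957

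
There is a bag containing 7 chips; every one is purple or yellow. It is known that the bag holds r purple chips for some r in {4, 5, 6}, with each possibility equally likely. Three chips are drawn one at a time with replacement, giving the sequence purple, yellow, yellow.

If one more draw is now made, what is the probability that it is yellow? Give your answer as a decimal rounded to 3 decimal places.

0.355

The likelihood of the observed sequence under each hypothesis: P(data | r = 4) = (4/7)(3/7)(3/7) = 0.10496; P(data | r = 5) = (5/7)(2/7)(2/7) = 0.058309; P(data | r = 6) = (6/7)(1/7)(1/7) = 0.017493.
Weighting by the prior gives 1/3 · 0.10496 = 0.034985, 1/3 · 0.058309 = 0.019436, 1/3 · 0.017493 = 0.0058309; with total 0.060253.
The posterior is then P(r = 4 | data) = 0.58065, P(r = 5 | data) = 0.32258, P(r = 6 | data) = 0.096774.
So P(yellow next | data) = Σ P(yellow next | H) P(H | data) = (3/7)(0.58065) + (2/7)(0.32258) + (1/7)(0.096774) = 0.35484.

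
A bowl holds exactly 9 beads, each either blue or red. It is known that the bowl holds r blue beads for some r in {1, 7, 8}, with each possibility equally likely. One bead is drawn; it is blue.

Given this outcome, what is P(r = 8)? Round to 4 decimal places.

0.5000

Under each hypothesis, the probability of this draw is: P(data | r = 1) = (1/9) = 1/9; P(data | r = 7) = (7/9) = 7/9; P(data | r = 8) = (8/9) = 8/9.
Multiplying each by its prior: 1/3 · 1/9 = 1/27, 1/3 · 7/9 = 7/27, 1/3 · 8/9 = 8/27; these sum to 16/27.
Hence P(r = 8 | data) = (8/27) / (16/27) = 1/2.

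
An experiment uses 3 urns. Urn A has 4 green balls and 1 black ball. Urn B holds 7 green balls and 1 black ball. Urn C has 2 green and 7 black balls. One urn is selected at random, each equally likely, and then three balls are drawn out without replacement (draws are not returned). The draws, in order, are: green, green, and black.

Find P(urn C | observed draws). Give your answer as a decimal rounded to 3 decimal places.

Compute the likelihood of the observed sequence for each case: P(data | urn A) = (4/5)(3/4)(1/3) = 0.2; P(data | urn B) = (7/8)(6/7)(1/6) = 0.125; P(data | urn C) = (2/9)(1/8)(7/7) = 0.027778.
The prior-weighted likelihoods are 1/3 · 0.2 = 0.066667, 1/3 · 0.125 = 0.041667, 1/3 · 0.027778 = 0.0092593; these sum to 0.11759.
Hence P(urn C | data) = (0.0092593) / (0.11759) = 0.07874.

0.079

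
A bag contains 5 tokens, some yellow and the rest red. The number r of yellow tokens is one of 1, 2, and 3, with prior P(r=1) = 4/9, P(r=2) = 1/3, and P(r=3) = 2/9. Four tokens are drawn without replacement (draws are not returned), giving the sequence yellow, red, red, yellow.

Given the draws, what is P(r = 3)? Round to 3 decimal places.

0.400

The likelihood of the observed sequence under each hypothesis: P(data | r = 1) = (1/5)(4/4)(3/3)(0/2) = 0; P(data | r = 2) = (2/5)(3/4)(2/3)(1/2) = 1/10; P(data | r = 3) = (3/5)(2/4)(1/3)(2/2) = 1/10.
Multiplying each by its prior: 4/9 · 0 = 0, 1/3 · 1/10 = 1/30, 2/9 · 1/10 = 1/45; these sum to 1/18.
Therefore the posterior P(r = 3 | data) = (1/45) / (1/18) = 2/5.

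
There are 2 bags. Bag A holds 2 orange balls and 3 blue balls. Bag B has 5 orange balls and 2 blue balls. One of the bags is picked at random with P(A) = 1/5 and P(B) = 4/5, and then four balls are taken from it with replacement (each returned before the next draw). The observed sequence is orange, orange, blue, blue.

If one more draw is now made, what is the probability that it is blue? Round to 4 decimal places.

0.3665

Under each hypothesis, the probability of the observed sequence is: P(data | bag A) = (2/5)(2/5)(3/5)(3/5) = 0.0576; P(data | bag B) = (5/7)(5/7)(2/7)(2/7) = 0.041649.
Multiplying each by its prior: 1/5 · 0.0576 = 0.01152, 4/5 · 0.041649 = 0.033319; summing to 0.044839.
The posterior is then P(bag A | data) = 0.25692, P(bag B | data) = 0.74308.
So P(blue next | data) = Σ P(blue next | H) P(H | data) = (3/5)(0.25692) + (2/7)(0.74308) = 0.36646.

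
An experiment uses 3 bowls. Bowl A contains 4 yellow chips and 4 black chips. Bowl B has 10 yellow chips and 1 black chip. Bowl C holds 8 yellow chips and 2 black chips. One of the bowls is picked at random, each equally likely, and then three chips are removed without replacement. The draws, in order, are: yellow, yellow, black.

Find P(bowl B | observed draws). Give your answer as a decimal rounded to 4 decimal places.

0.2335

Under each hypothesis, the probability of the observed sequence is: P(data | bowl A) = (4/8)(3/7)(4/6) = 0.14286; P(data | bowl B) = (10/11)(9/10)(1/9) = 0.090909; P(data | bowl C) = (8/10)(7/9)(2/8) = 0.15556.
The prior-weighted likelihoods are 1/3 · 0.14286 = 0.047619, 1/3 · 0.090909 = 0.030303, 1/3 · 0.15556 = 0.051852; these sum to 0.12977.
So P(bowl B | data) = (0.030303) / (0.12977) = 0.23351.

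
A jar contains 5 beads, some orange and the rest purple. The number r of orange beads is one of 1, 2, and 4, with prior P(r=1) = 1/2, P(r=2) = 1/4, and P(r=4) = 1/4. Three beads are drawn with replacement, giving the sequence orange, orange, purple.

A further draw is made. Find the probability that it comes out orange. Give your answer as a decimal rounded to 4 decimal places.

Compute the likelihood of the observed sequence for each case: P(data | r = 1) = (1/5)(1/5)(4/5) = 4/125; P(data | r = 2) = (2/5)(2/5)(3/5) = 12/125; P(data | r = 4) = (4/5)(4/5)(1/5) = 16/125.
Multiplying each by its prior: 1/2 · 4/125 = 2/125, 1/4 · 12/125 = 3/125, 1/4 · 16/125 = 4/125; with total 9/125.
Normalising, the posterior is P(r = 1 | data) = 2/9, P(r = 2 | data) = 1/3, P(r = 4 | data) = 4/9.
So P(orange next | data) = Σ P(orange next | H) P(H | data) = (1/5)(2/9) + (2/5)(1/3) + (4/5)(4/9) = 8/15.

0.5333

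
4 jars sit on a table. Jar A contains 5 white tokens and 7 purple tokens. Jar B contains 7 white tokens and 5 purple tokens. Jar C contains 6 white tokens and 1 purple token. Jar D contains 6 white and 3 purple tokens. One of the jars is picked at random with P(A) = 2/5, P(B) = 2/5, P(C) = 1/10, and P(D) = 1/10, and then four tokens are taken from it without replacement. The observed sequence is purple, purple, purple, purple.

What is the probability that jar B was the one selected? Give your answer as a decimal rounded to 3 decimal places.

Compute the likelihood of the observed sequence for each case: P(data | jar A) = (7/12)(6/11)(5/10)(4/9) = 7/99; P(data | jar B) = (5/12)(4/11)(3/10)(2/9) = 1/99; P(data | jar C) = (1/7)(0/6) = 0; P(data | jar D) = (3/9)(2/8)(1/7)(0/6) = 0.
The prior-weighted likelihoods are 2/5 · 7/99 = 14/495, 2/5 · 1/99 = 2/495, 1/10 · 0 = 0, 1/10 · 0 = 0; these sum to 16/495.
By Bayes' rule, P(jar B | data) = (2/495) / (16/495) = 1/8.

0.125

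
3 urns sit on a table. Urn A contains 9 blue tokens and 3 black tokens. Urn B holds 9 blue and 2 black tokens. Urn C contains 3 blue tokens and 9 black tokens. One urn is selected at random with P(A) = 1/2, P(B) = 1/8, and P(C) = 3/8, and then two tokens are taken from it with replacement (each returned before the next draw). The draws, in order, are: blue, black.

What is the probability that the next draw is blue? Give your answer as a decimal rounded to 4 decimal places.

0.5645

Under each hypothesis, the probability of the observed sequence is: P(data | urn A) = (9/12)(3/12) = 0.1875; P(data | urn B) = (9/11)(2/11) = 0.14876; P(data | urn C) = (3/12)(9/12) = 0.1875.
The prior-weighted likelihoods are 1/2 · 0.1875 = 0.09375, 1/8 · 0.14876 = 0.018595, 3/8 · 0.1875 = 0.070312; summing to 0.18266.
Dividing through by the total gives posterior P(urn A | data) = 0.51326, P(urn B | data) = 0.1018, P(urn C | data) = 0.38494.
The predictive probability is P(blue next | data) = (3/4)(0.51326) + (9/11)(0.1018) + (1/4)(0.38494) = 0.56447.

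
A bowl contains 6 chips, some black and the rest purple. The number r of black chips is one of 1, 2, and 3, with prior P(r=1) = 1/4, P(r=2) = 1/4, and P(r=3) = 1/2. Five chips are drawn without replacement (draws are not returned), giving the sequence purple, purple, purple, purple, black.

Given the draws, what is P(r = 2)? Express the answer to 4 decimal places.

0.2857

The likelihood of the observed sequence under each hypothesis: P(data | r = 1) = (5/6)(4/5)(3/4)(2/3)(1/2) = 1/6; P(data | r = 2) = (4/6)(3/5)(2/4)(1/3)(2/2) = 1/15; P(data | r = 3) = (3/6)(2/5)(1/4)(0/3) = 0.
Multiplying each by its prior: 1/4 · 1/6 = 1/24, 1/4 · 1/15 = 1/60, 1/2 · 0 = 0; with total 7/120.
So P(r = 2 | data) = (1/60) / (7/120) = 2/7.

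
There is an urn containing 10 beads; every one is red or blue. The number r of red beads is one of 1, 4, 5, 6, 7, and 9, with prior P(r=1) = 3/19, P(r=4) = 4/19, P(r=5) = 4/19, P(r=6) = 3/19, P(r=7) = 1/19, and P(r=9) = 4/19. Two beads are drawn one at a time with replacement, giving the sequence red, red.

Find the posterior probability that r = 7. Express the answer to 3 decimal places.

0.076

For each hypothesis, P(data | H) works out to: P(data | r = 1) = (1/10)(1/10) = 0.01; P(data | r = 4) = (4/10)(4/10) = 0.16; P(data | r = 5) = (5/10)(5/10) = 0.25; P(data | r = 6) = (6/10)(6/10) = 0.36; P(data | r = 7) = (7/10)(7/10) = 0.49; P(data | r = 9) = (9/10)(9/10) = 0.81.
The prior-weighted likelihoods are 3/19 · 0.01 = 0.0015789, 4/19 · 0.16 = 0.033684, 4/19 · 0.25 = 0.052632, 3/19 · 0.36 = 0.056842, 1/19 · 0.49 = 0.025789, 4/19 · 0.81 = 0.17053; these sum to 0.34105.
Therefore the posterior P(r = 7 | data) = (0.025789) / (0.34105) = 0.075617.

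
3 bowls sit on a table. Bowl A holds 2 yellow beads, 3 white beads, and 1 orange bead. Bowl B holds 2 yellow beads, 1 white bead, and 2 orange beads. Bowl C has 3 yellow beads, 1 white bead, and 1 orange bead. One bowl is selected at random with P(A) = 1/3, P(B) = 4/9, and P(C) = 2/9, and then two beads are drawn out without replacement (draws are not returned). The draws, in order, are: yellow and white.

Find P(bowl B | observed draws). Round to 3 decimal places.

0.308

Compute the likelihood of the observed sequence for each case: P(data | bowl A) = (2/6)(3/5) = 1/5; P(data | bowl B) = (2/5)(1/4) = 1/10; P(data | bowl C) = (3/5)(1/4) = 3/20.
Weighting by the prior gives 1/3 · 1/5 = 1/15, 4/9 · 1/10 = 2/45, 2/9 · 3/20 = 1/30; these sum to 13/90.
Therefore the posterior P(bowl B | data) = (2/45) / (13/90) = 4/13.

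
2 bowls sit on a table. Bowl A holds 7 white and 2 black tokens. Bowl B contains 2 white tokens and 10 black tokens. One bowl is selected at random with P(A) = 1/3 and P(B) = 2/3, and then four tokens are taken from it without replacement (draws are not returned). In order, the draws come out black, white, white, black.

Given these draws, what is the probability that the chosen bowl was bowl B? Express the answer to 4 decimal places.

0.5217

Compute the likelihood of the observed sequence for each case: P(data | bowl A) = (2/9)(7/8)(6/7)(1/6) = 0.027778; P(data | bowl B) = (10/12)(2/11)(1/10)(9/9) = 0.015152.
Multiplying each by its prior: 1/3 · 0.027778 = 0.0092593, 2/3 · 0.015152 = 0.010101; with total 0.01936.
Therefore the posterior P(bowl B | data) = (0.010101) / (0.01936) = 0.52174.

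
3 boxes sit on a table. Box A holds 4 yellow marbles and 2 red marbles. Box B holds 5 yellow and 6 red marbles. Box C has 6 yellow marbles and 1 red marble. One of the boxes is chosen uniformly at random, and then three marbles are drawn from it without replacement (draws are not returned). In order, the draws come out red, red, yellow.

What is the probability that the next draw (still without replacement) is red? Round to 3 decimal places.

0.347

Under each hypothesis, the probability of the observed sequence is: P(data | box A) = (2/6)(1/5)(4/4) = 1/15; P(data | box B) = (6/11)(5/10)(5/9) = 5/33; P(data | box C) = (1/7)(0/6) = 0.
The prior-weighted likelihoods are 1/3 · 1/15 = 1/45, 1/3 · 5/33 = 5/99, 1/3 · 0 = 0; summing to 4/55.
The posterior is then P(box A | data) = 11/36, P(box B | data) = 25/36, P(box C | data) = 0.
The predictive probability is P(red next | data) = (0)(11/36) + (1/2)(25/36) = 25/72.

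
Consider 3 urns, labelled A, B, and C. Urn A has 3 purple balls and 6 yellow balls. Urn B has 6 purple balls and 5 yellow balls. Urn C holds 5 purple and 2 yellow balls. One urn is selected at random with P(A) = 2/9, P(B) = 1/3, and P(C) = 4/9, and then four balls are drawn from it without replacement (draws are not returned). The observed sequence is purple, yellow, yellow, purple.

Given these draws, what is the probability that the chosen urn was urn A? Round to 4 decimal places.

0.2218

Under each hypothesis, the probability of the observed sequence is: P(data | urn A) = (3/9)(6/8)(5/7)(2/6) = 0.059524; P(data | urn B) = (6/11)(5/10)(4/9)(5/8) = 0.075758; P(data | urn C) = (5/7)(2/6)(1/5)(4/4) = 0.047619.
Multiplying each by its prior: 2/9 · 0.059524 = 0.013228, 1/3 · 0.075758 = 0.025253, 4/9 · 0.047619 = 0.021164; summing to 0.059644.
Hence P(urn A | data) = (0.013228) / (0.059644) = 0.22177.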